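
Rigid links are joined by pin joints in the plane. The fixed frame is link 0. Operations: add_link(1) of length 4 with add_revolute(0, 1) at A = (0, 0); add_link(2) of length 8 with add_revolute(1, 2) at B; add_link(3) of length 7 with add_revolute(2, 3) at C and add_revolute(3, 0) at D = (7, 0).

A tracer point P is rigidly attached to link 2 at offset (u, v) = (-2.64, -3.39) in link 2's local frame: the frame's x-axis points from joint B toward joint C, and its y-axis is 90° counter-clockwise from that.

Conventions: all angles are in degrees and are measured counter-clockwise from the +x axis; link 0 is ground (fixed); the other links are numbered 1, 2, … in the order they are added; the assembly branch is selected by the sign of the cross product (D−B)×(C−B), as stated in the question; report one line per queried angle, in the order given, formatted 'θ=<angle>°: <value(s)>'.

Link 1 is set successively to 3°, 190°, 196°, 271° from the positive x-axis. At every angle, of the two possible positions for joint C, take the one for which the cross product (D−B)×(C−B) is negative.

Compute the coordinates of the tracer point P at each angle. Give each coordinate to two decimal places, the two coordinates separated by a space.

A=(0,0), D=(7.00,0)
θ=3°: B = A + 4.00·(cos3°, sin3°) = (3.9945, 0.2093)
θ=3°: |BD| = 3.0128
θ=3°: circle(B,8.00) ∩ circle(D,7.00): a=3.9958, h=6.9306
θ=3°:   candidates: C₊=(8.4622,6.8456) cross=20.880; C₋=(7.4991,-6.9822) cross=-20.880
θ=3°:   branch - wants cross < 0 → take C=(7.4991,-6.9822) (cross=-20.880)
θ=3°: ex = (C−B)/|BC| = (0.4381,-0.8989); ey = (0.8989,0.4381)
θ=3°: P = B + -2.64·ex + -3.39·ey = (-0.2094,1.0975)
θ=190°: B = A + 4.00·(cos190°, sin190°) = (-3.9392, -0.6946)
θ=190°: |BD| = 10.9613
θ=190°: circle(B,8.00) ∩ circle(D,7.00): a=6.1649, h=5.0985
θ=190°:   candidates: C₊=(1.8902,4.7843) cross=55.886; C₋=(2.5363,-5.3922) cross=-55.886
θ=190°:   branch - wants cross < 0 → take C=(2.5363,-5.3922) (cross=-55.886)
θ=190°: ex = (C−B)/|BC| = (0.8094,-0.5872); ey = (0.5872,0.8094)
θ=190°: P = B + -2.64·ex + -3.39·ey = (-8.0668,-1.8884)
θ=196°: B = A + 4.00·(cos196°, sin196°) = (-3.8450, -1.1025)
θ=196°: |BD| = 10.9009
θ=196°: circle(B,8.00) ∩ circle(D,7.00): a=6.1385, h=5.1302
θ=196°:   candidates: C₊=(1.7431,4.6222) cross=55.924; C₋=(2.7808,-5.5856) cross=-55.924
θ=196°:   branch - wants cross < 0 → take C=(2.7808,-5.5856) (cross=-55.924)
θ=196°: ex = (C−B)/|BC| = (0.8282,-0.5604); ey = (0.5604,0.8282)
θ=196°: P = B + -2.64·ex + -3.39·ey = (-7.9313,-2.4309)
θ=271°: B = A + 4.00·(cos271°, sin271°) = (0.0698, -3.9994)
θ=271°: |BD| = 8.0014
θ=271°: circle(B,8.00) ∩ circle(D,7.00): a=4.9380, h=6.2941
θ=271°:   candidates: C₊=(1.2007,3.9203) cross=50.362; C₋=(7.4928,-6.9826) cross=-50.362
θ=271°:   branch - wants cross < 0 → take C=(7.4928,-6.9826) (cross=-50.362)
θ=271°: ex = (C−B)/|BC| = (0.9279,-0.3729); ey = (0.3729,0.9279)
θ=271°: P = B + -2.64·ex + -3.39·ey = (-3.6439,-6.1604)

θ=3°: -0.21 1.10
θ=190°: -8.07 -1.89
θ=196°: -7.93 -2.43
θ=271°: -3.64 -6.16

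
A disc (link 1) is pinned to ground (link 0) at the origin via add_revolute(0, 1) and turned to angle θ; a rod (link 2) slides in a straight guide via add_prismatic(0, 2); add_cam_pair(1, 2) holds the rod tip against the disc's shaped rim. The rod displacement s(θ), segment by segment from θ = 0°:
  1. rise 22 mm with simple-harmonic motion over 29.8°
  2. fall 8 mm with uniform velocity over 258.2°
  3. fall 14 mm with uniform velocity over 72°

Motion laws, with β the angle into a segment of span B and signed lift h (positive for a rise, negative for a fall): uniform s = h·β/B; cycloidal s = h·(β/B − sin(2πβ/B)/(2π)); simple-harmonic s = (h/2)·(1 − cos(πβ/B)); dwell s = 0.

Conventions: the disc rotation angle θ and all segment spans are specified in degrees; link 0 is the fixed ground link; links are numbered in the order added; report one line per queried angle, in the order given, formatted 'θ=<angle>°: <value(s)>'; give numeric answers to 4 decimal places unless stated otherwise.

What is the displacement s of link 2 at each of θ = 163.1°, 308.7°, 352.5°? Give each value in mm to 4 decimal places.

segment 1 (0° to 29.8°, simple-harmonic, h = 22) is passed completely: s = 0.0000 + (22) = 22.0000
θ = 163.1° falls in segment 2 (29.8° to 288°, uniform, h = -8): β = 163.1 − 29.8 = 133.3°, B = 258.2°; Δs = -8·133.3/258.2 = -4.1301; s = 22.0000 − 4.1301 = 17.8699
segment 2 (29.8° to 288°, uniform, h = -8) is passed completely: s = 22.0000 + (-8) = 14.0000
θ = 308.7° falls in segment 3 (288° to 360°, uniform, h = -14): β = 308.7 − 288 = 20.7°, B = 72°; Δs = -14·20.7/72 = -4.0250; s = 14.0000 − 4.0250 = 9.9750
θ = 352.5° falls in segment 3 (288° to 360°, uniform, h = -14): β = 352.5 − 288 = 64.5°, B = 72°; Δs = -14·64.5/72 = -12.5417; s = 14.0000 − 12.5417 = 1.4583

θ=163.1°: 17.8699
θ=308.7°: 9.9750
θ=352.5°: 1.4583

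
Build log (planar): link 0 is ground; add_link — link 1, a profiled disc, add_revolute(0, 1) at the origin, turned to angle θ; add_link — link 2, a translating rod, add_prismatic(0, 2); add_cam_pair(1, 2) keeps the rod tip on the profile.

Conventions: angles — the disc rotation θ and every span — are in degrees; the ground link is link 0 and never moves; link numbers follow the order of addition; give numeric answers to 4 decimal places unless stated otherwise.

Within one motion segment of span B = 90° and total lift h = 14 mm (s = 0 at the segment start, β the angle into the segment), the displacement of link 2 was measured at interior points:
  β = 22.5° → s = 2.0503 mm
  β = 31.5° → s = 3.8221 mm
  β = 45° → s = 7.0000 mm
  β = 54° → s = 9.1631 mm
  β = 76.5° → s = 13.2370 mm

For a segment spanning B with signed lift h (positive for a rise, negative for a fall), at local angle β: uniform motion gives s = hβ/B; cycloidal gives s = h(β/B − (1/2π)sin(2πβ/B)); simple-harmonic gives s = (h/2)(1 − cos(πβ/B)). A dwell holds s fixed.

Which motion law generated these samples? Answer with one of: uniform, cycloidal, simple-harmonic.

candidates at β/B = r: uniform s = h·r (linear in β); cycloidal s = h·(r − sin(2πr)/(2π)); simple-harmonic s = (h/2)(1 − cos(πr))
β=22.5°: printed 2.0503 | uniform 3.5000, cycloidal 1.2718, simple-harmonic 2.0503
β=31.5°: printed 3.8221 | uniform 4.9000, cycloidal 3.0974, simple-harmonic 3.8221
β=45°: printed 7.0000 | uniform 7.0000, cycloidal 7.0000, simple-harmonic 7.0000
β=54°: printed 9.1631 | uniform 8.4000, cycloidal 9.7097, simple-harmonic 9.1631
β=76.5°: printed 13.2370 | uniform 11.9000, cycloidal 13.7026, simple-harmonic 13.2370
only one law matches every sample → simple-harmonic

simple-harmonic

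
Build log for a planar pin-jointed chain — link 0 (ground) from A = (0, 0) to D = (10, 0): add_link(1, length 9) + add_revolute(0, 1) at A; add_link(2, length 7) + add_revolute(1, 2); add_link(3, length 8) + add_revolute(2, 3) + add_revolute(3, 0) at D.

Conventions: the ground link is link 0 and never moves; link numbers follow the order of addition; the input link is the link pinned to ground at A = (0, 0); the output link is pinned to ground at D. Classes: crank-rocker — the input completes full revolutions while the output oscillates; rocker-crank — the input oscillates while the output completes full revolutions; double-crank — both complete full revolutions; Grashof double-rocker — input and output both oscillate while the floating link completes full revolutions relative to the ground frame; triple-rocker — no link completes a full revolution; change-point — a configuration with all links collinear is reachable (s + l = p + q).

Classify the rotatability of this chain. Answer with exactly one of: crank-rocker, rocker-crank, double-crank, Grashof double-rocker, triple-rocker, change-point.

lengths: ground=10, input=9, coupler=7, output=8
sorted: s=7 (shortest), l=10 (longest), p+q=17
s + l = 17 vs p + q = 17
s + l = p + q → change-point (collinear configuration reachable)

change-point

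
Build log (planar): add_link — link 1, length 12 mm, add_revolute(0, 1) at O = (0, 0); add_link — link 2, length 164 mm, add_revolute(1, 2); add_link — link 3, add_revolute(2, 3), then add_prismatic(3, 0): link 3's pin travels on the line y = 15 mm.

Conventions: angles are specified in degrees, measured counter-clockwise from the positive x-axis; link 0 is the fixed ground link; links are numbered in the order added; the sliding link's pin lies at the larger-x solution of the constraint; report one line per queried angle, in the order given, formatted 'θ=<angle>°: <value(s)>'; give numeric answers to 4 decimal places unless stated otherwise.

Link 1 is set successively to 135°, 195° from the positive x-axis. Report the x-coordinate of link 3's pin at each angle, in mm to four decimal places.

geometry: r = 12 mm, L = 164 mm, e = 15 mm
θ=135°: crank pin P = (r cos θ, r sin θ) = (-8.485281, 8.485281)
θ=135°: h = r sin θ − e = 8.485281 − 15 = -6.514719
θ=135°: x = r cos θ + √(L² − h²) = -8.485281 + 163.870554 = 155.385273
θ=195°: crank pin P = (r cos θ, r sin θ) = (-11.591110, -3.105829)
θ=195°: h = r sin θ − e = -3.105829 − 15 = -18.105829
θ=195°: x = r cos θ + √(L² − h²) = -11.591110 + 162.997481 = 151.406372

θ=135°: 155.3853
θ=195°: 151.4064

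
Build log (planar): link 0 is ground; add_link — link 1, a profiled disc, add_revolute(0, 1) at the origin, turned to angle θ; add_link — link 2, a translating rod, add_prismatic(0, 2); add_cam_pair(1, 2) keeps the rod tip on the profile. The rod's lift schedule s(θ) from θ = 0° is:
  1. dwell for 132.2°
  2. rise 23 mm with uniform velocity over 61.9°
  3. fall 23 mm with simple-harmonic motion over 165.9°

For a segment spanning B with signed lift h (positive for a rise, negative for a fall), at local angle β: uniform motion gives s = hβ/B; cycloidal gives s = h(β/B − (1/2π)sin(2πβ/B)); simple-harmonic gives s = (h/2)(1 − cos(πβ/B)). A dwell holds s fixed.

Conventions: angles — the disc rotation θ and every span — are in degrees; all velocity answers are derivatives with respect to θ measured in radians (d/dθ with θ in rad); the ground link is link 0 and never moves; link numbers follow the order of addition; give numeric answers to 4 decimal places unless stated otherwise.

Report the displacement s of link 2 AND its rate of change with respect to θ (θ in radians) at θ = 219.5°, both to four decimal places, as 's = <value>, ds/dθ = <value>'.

seg 1 [0°–132.2°] dwell: s stays 0.0000
seg 2 [132.2°–194.1°] uniform, h=23: full span → s += 23 → s = 23.0000
seg 3 [194.1°–360°] simple-harmonic, h=-23: θ=219.5° here. β=25.4, B=165.9. -23/2·(1 − cos(π·0.1531)) = -1.3048 → s = 21.6952
velocity in seg [194.1°–360°] (simple-harmonic), θ in radians: β = 25.4° = 0.4433 rad, B = 165.9° = 2.8955 rad; ds/dθ = (πh/(2B)) sin(πβ/B) = (π·(-23)/(2·2.8955)) sin(π·0.1531) = -5.772770 mm/rad

s = 21.6952, ds/dθ = -5.7728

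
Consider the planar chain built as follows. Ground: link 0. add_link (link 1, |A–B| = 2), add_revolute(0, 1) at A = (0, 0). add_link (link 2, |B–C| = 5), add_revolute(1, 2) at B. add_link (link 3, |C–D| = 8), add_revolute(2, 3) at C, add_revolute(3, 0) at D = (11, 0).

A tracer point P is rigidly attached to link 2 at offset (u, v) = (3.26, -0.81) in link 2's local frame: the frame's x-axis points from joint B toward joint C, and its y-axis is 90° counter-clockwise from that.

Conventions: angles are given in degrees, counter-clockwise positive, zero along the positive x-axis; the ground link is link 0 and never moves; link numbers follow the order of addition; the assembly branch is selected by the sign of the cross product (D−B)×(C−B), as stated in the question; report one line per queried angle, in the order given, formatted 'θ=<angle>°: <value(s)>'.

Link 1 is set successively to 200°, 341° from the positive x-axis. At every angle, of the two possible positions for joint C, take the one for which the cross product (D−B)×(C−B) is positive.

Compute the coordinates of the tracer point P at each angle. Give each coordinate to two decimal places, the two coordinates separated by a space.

A=(0,0), D=(11.00,0)
θ=200°: B = A + 2.00·(cos200°, sin200°) = (-1.8794, -0.6840)
θ=200°: |BD| = 12.8975
θ=200°: circle(B,5.00) ∩ circle(D,8.00): a=4.9369, h=0.7921
θ=200°:   candidates: C₊=(3.0085,0.3688) cross=10.217; C₋=(3.0925,-1.2132) cross=-10.217
θ=200°:   branch + wants cross > 0 → take C=(3.0085,0.3688) (cross=10.217)
θ=200°: ex = (C−B)/|BC| = (0.9776,0.2106); ey = (-0.2106,0.9776)
θ=200°: P = B + 3.26·ex + -0.81·ey = (1.4781,-0.7894)
θ=341°: B = A + 2.00·(cos341°, sin341°) = (1.8910, -0.6511)
θ=341°: |BD| = 9.1322
θ=341°: circle(B,5.00) ∩ circle(D,8.00): a=2.4308, h=4.3693
θ=341°:   candidates: C₊=(4.0041,3.8804) cross=39.902; C₋=(4.6272,-4.8360) cross=-39.902
θ=341°:   branch + wants cross > 0 → take C=(4.0041,3.8804) (cross=39.902)
θ=341°: ex = (C−B)/|BC| = (0.4226,0.9063); ey = (-0.9063,0.4226)
θ=341°: P = B + 3.26·ex + -0.81·ey = (4.0029,1.9611)

θ=200°: 1.48 -0.79
θ=341°: 4.00 1.96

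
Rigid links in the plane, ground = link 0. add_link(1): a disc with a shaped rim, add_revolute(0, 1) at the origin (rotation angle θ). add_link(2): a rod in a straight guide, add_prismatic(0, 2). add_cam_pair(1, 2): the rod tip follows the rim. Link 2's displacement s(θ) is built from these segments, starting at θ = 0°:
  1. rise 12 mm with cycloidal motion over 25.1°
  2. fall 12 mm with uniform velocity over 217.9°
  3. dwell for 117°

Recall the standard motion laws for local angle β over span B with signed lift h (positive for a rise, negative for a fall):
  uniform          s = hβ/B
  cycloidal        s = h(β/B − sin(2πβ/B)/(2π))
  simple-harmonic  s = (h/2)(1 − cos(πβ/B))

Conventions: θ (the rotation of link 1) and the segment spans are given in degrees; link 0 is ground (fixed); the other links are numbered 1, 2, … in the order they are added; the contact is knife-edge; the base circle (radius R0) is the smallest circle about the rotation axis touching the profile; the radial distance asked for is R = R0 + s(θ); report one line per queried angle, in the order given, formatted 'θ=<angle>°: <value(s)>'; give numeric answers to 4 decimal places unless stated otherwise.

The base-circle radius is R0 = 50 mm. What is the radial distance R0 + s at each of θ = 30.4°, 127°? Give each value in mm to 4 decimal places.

segment 1 (0° to 25.1°, cycloidal, h = 12) is passed completely: s = 0.0000 + (12) = 12.0000
θ = 30.4° falls in segment 2 (25.1° to 243°, uniform, h = -12): β = 30.4 − 25.1 = 5.3°, B = 217.9°; Δs = -12·5.3/217.9 = -0.2919; s = 12.0000 − 0.2919 = 11.7081
θ = 127° falls in segment 2 (25.1° to 243°, uniform, h = -12): β = 127 − 25.1 = 101.9°, B = 217.9°; Δs = -12·101.9/217.9 = -5.6117; s = 12.0000 − 5.6117 = 6.3883
θ=30.4°: R = R0 + s = 50 + 11.7081 = 61.7081
θ=127°: R = R0 + s = 50 + 6.3883 = 56.3883

θ=30.4°: 61.7081
θ=127°: 56.3883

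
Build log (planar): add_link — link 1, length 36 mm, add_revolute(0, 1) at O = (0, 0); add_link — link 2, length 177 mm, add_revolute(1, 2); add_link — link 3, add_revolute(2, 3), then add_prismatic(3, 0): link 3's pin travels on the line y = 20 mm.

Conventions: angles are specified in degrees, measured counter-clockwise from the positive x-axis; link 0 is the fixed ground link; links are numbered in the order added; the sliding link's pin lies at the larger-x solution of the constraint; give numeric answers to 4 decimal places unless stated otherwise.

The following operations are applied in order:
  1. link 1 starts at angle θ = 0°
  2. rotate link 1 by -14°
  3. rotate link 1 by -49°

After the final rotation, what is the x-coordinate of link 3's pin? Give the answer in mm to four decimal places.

geometry: r = 36 mm, L = 177 mm, e = 20 mm; θ starts at 0°
rotate link 1 by -14°: θ ← 0° -14° = -14°
rotate link 1 by -49°: θ ← -14° -49° = -63°
crank pin P = (r cos θ, r sin θ) = (16.343658, -32.076235)
h = r sin θ − e = -32.076235 − 20 = -52.076235
x = r cos θ + √(L² − h²) = 16.343658 + 169.165794 = 185.509452

185.5095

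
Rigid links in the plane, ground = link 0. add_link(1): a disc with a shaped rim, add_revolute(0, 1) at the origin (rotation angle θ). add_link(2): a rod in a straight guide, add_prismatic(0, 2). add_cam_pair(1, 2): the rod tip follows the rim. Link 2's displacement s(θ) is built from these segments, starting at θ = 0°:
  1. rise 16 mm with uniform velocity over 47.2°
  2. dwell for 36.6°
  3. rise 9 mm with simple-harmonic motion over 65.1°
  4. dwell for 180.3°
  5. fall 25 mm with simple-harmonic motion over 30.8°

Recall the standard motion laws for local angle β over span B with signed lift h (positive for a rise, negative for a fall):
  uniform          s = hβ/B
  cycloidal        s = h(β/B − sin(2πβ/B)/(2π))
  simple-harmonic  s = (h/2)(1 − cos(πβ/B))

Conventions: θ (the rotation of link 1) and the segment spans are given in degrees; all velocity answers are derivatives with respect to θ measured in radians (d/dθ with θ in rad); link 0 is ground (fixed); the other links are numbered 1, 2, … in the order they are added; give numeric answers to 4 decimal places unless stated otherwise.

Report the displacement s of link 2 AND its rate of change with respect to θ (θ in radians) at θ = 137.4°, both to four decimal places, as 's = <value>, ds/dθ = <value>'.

segment 1 (0° to 47.2°, uniform, h = 16) is passed completely: s = 0.0000 + (16) = 16.0000
segment 2 (47.2° to 83.8°, dwell): s unchanged at 16.0000
θ = 137.4° falls in segment 3 (83.8° to 148.9°, simple-harmonic, h = 9): β = 137.4 − 83.8 = 53.6°, B = 65.1°; Δs = 9/2·(1 − cos(π·0.8233)) = 8.3246; s = 16.0000 + 8.3246 = 24.3246
velocity in seg [83.8°–148.9°] (simple-harmonic), θ in radians: β = 53.6° = 0.9355 rad, B = 65.1° = 1.1362 rad; ds/dθ = (πh/(2B)) sin(πβ/B) = (π·9/(2·1.1362)) sin(π·0.8233) = 6.556083 mm/rad

s = 24.3246, ds/dθ = 6.5561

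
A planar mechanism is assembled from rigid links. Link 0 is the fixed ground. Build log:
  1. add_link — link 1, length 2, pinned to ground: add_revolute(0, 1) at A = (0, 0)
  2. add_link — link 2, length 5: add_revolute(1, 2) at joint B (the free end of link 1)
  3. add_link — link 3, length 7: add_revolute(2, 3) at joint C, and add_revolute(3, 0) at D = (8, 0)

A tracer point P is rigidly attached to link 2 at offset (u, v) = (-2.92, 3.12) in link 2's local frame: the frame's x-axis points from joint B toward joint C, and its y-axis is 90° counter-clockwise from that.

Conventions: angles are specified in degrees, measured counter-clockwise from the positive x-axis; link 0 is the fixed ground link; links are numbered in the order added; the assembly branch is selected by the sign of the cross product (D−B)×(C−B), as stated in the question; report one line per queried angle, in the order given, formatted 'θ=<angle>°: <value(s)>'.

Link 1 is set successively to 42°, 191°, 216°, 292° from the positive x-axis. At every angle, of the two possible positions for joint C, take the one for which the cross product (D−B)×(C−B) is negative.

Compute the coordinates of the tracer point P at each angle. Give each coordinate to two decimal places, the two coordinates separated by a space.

A=(0,0), D=(8.00,0)
θ=42°: B = A + 2.00·(cos42°, sin42°) = (1.4863, 1.3383)
θ=42°: |BD| = 6.6498
θ=42°: circle(B,5.00) ∩ circle(D,7.00): a=1.5203, h=4.7633
θ=42°:   candidates: C₊=(3.9341,5.6981) cross=31.675; C₋=(2.0169,-3.6335) cross=-31.675
θ=42°:   branch - wants cross < 0 → take C=(2.0169,-3.6335) (cross=-31.675)
θ=42°: ex = (C−B)/|BC| = (0.1061,-0.9944); ey = (0.9944,0.1061)
θ=42°: P = B + -2.92·ex + 3.12·ey = (4.2788,4.5729)
θ=191°: B = A + 2.00·(cos191°, sin191°) = (-1.9633, -0.3816)
θ=191°: |BD| = 9.9706
θ=191°: circle(B,5.00) ∩ circle(D,7.00): a=3.7817, h=3.2709
θ=191°:   candidates: C₊=(1.6905,3.0316) cross=32.612; C₋=(1.9409,-3.5053) cross=-32.612
θ=191°:   branch - wants cross < 0 → take C=(1.9409,-3.5053) (cross=-32.612)
θ=191°: ex = (C−B)/|BC| = (0.7808,-0.6247); ey = (0.6247,0.7808)
θ=191°: P = B + -2.92·ex + 3.12·ey = (-2.2941,3.8788)
θ=216°: B = A + 2.00·(cos216°, sin216°) = (-1.6180, -1.1756)
θ=216°: |BD| = 9.6896
θ=216°: circle(B,5.00) ∩ circle(D,7.00): a=3.6064, h=3.4633
θ=216°:   candidates: C₊=(1.5415,2.6996) cross=33.558; C₋=(2.3819,-4.1757) cross=-33.558
θ=216°:   branch - wants cross < 0 → take C=(2.3819,-4.1757) (cross=-33.558)
θ=216°: ex = (C−B)/|BC| = (0.8000,-0.6000); ey = (0.6000,0.8000)
θ=216°: P = B + -2.92·ex + 3.12·ey = (-2.0819,3.0724)
θ=292°: B = A + 2.00·(cos292°, sin292°) = (0.7492, -1.8544)
θ=292°: |BD| = 7.4842
θ=292°: circle(B,5.00) ∩ circle(D,7.00): a=2.1387, h=4.5195
θ=292°:   candidates: C₊=(1.7014,3.0541) cross=33.825; C₋=(3.9410,-5.7030) cross=-33.825
θ=292°:   branch - wants cross < 0 → take C=(3.9410,-5.7030) (cross=-33.825)
θ=292°: ex = (C−B)/|BC| = (0.6384,-0.7697); ey = (0.7697,0.6384)
θ=292°: P = B + -2.92·ex + 3.12·ey = (1.2868,2.3850)

θ=42°: 4.28 4.57
θ=191°: -2.29 3.88
θ=216°: -2.08 3.07
θ=292°: 1.29 2.38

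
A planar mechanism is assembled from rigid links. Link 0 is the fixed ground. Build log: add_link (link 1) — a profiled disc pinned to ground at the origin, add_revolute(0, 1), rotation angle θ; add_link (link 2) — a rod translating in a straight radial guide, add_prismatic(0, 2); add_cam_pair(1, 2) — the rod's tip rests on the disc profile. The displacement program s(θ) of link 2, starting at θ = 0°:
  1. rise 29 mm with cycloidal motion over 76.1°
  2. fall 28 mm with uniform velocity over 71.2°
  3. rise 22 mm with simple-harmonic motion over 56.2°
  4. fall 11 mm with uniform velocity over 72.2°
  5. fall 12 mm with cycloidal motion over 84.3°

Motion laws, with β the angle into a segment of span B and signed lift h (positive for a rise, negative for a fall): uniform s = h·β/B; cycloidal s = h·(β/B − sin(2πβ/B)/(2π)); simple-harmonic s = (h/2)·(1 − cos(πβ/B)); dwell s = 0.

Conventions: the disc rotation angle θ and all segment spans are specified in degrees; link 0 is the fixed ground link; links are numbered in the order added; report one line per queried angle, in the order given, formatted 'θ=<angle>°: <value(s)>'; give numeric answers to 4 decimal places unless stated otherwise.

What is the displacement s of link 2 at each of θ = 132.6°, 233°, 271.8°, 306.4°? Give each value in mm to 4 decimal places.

seg 1 [0°–76.1°] cycloidal, h=29: full span → s += 29 → s = 29.0000
seg 2 [76.1°–147.3°] uniform, h=-28: θ=132.6° here. β=56.5, B=71.2. -28·56.5/71.2 = -22.2191 → s = 6.7809
seg 2 [76.1°–147.3°] uniform, h=-28: full span → s += -28 → s = 1.0000
seg 3 [147.3°–203.5°] simple-harmonic, h=22: full span → s += 22 → s = 23.0000
seg 4 [203.5°–275.7°] uniform, h=-11: θ=233° here. β=29.5, B=72.2. -11·29.5/72.2 = -4.4945 → s = 18.5055
seg 4 [203.5°–275.7°] uniform, h=-11: θ=271.8° here. β=68.3, B=72.2. -11·68.3/72.2 = -10.4058 → s = 12.5942
seg 4 [203.5°–275.7°] uniform, h=-11: full span → s += -11 → s = 12.0000
seg 5 [275.7°–360°] cycloidal, h=-12: θ=306.4° here. β=30.7, B=84.3. -12·(0.3642 − sin(2π·0.3642)/(2π)) = -2.9310 → s = 9.0690

θ=132.6°: 6.7809
θ=233°: 18.5055
θ=271.8°: 12.5942
θ=306.4°: 9.0690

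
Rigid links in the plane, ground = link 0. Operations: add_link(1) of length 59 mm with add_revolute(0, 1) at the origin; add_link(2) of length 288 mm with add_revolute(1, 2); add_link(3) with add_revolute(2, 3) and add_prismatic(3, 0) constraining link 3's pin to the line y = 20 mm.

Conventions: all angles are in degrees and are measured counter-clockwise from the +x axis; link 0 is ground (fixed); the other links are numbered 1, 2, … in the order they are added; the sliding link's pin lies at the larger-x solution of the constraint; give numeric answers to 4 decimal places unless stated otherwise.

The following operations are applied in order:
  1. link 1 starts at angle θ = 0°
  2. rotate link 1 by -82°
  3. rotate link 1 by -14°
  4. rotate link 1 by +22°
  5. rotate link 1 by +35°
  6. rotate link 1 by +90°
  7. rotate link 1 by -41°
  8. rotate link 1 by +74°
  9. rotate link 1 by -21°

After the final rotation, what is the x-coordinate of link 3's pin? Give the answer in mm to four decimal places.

geometry: r = 59 mm, L = 288 mm, e = 20 mm; θ starts at 0°
rotate link 1 by -82°: θ ← 0° -82° = -82°
rotate link 1 by -14°: θ ← -82° -14° = -96°
rotate link 1 by +22°: θ ← -96° +22° = -74°
rotate link 1 by +35°: θ ← -74° +35° = -39°
rotate link 1 by +90°: θ ← -39° +90° = 51°
rotate link 1 by -41°: θ ← 51° -41° = 10°
rotate link 1 by +74°: θ ← 10° +74° = 84°
rotate link 1 by -21°: θ ← 84° -21° = 63°
crank pin P = (r cos θ, r sin θ) = (26.785439, 52.569385)
h = r sin θ − e = 52.569385 − 20 = 32.569385
x = r cos θ + √(L² − h²) = 26.785439 + 286.152468 = 312.937908

312.9379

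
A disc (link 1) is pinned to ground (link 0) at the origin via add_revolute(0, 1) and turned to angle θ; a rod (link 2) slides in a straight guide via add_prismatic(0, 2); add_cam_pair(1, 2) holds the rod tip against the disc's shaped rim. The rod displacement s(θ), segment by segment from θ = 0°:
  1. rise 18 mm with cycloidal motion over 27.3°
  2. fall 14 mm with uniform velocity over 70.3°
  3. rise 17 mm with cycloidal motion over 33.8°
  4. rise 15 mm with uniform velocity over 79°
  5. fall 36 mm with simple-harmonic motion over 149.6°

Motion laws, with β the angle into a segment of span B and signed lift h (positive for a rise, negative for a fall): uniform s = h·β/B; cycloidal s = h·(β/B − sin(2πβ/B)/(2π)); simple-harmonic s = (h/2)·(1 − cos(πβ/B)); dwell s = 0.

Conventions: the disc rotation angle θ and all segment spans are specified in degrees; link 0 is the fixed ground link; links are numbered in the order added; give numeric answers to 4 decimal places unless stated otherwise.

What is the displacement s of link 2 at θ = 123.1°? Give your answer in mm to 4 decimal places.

segment 1 (0° to 27.3°, cycloidal, h = 18) is passed completely: s = 0.0000 + (18) = 18.0000
segment 2 (27.3° to 97.6°, uniform, h = -14) is passed completely: s = 18.0000 + (-14) = 4.0000
θ = 123.1° falls in segment 3 (97.6° to 131.4°, cycloidal, h = 17): β = 123.1 − 97.6 = 25.5°, B = 33.8°; Δs = 17·(0.7544 − sin(2π·0.7544)/(2π)) = 15.5300; s = 4.0000 + 15.5300 = 19.5300

19.5300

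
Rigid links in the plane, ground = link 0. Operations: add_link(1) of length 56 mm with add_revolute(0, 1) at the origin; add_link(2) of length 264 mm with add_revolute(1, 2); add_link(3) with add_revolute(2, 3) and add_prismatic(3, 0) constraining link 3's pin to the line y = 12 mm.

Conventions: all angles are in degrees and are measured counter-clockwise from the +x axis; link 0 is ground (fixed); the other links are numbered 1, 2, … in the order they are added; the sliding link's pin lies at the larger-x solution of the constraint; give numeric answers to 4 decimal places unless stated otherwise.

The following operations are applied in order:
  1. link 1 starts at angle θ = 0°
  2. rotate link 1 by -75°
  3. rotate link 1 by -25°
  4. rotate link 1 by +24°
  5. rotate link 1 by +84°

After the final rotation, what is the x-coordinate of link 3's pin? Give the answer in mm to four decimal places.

geometry: r = 56 mm, L = 264 mm, e = 12 mm; θ starts at 0°
rotate link 1 by -75°: θ ← 0° -75° = -75°
rotate link 1 by -25°: θ ← -75° -25° = -100°
rotate link 1 by +24°: θ ← -100° +24° = -76°
rotate link 1 by +84°: θ ← -76° +84° = 8°
crank pin P = (r cos θ, r sin θ) = (55.455012, 7.793694)
h = r sin θ − e = 7.793694 − 12 = -4.206306
x = r cos θ + √(L² − h²) = 55.455012 + 263.966488 = 319.421500

319.4215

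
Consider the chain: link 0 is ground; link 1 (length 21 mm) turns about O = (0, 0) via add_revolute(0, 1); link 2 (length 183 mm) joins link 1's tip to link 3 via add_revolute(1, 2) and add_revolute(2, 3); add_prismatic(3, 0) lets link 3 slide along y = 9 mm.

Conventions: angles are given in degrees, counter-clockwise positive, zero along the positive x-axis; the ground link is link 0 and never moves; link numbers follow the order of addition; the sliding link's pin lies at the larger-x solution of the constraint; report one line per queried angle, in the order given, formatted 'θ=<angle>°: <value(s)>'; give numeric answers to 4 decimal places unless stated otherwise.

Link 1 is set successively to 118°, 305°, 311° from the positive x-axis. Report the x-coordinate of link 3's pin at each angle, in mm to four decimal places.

geometry: r = 21 mm, L = 183 mm, e = 9 mm
θ=118°: crank pin P = (r cos θ, r sin θ) = (-9.858903, 18.541899)
θ=118°: h = r sin θ − e = 18.541899 − 9 = 9.541899
θ=118°: x = r cos θ + √(L² − h²) = -9.858903 + 182.751066 = 172.892163
θ=305°: crank pin P = (r cos θ, r sin θ) = (12.045105, -17.202193)
θ=305°: h = r sin θ − e = -17.202193 − 9 = -26.202193
θ=305°: x = r cos θ + √(L² − h²) = 12.045105 + 181.114453 = 193.159558
θ=311°: crank pin P = (r cos θ, r sin θ) = (13.777240, -15.848901)
θ=311°: h = r sin θ − e = -15.848901 − 9 = -24.848901
θ=311°: x = r cos θ + √(L² − h²) = 13.777240 + 181.305080 = 195.082320

θ=118°: 172.8922
θ=305°: 193.1596
θ=311°: 195.0823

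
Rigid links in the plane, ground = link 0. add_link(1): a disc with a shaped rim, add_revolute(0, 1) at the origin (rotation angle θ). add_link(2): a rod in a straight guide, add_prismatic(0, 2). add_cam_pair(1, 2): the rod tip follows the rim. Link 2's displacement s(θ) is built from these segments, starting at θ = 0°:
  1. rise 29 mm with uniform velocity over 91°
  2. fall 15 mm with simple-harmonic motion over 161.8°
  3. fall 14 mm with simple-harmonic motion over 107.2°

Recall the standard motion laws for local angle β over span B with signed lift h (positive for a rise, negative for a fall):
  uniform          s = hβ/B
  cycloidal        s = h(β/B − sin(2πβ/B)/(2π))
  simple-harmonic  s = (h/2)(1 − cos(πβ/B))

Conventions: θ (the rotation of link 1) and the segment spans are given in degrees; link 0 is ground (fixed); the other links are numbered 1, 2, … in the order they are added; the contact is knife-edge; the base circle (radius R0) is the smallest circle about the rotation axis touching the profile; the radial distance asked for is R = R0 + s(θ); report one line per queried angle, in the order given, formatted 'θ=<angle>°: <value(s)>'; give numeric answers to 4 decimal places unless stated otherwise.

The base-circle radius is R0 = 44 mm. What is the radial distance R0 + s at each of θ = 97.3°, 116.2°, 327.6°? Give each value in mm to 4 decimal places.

segment 1 (0° to 91°, uniform, h = 29) is passed completely: s = 0.0000 + (29) = 29.0000
θ = 97.3° falls in segment 2 (91° to 252.8°, simple-harmonic, h = -15): β = 97.3 − 91 = 6.3°, B = 161.8°; Δs = -15/2·(1 − cos(π·0.0389)) = -0.0560; s = 29.0000 − 0.0560 = 28.9440
θ = 116.2° falls in segment 2 (91° to 252.8°, simple-harmonic, h = -15): β = 116.2 − 91 = 25.2°, B = 161.8°; Δs = -15/2·(1 − cos(π·0.1557)) = -0.8800; s = 29.0000 − 0.8800 = 28.1200
segment 2 (91° to 252.8°, simple-harmonic, h = -15) is passed completely: s = 29.0000 + (-15) = 14.0000
θ = 327.6° falls in segment 3 (252.8° to 360°, simple-harmonic, h = -14): β = 327.6 − 252.8 = 74.8°, B = 107.2°; Δs = -14/2·(1 − cos(π·0.6978)) = -11.0746; s = 14.0000 − 11.0746 = 2.9254
θ=97.3°: R = R0 + s = 44 + 28.9440 = 72.9440
θ=116.2°: R = R0 + s = 44 + 28.1200 = 72.1200
θ=327.6°: R = R0 + s = 44 + 2.9254 = 46.9254

θ=97.3°: 72.9440
θ=116.2°: 72.1200
θ=327.6°: 46.9254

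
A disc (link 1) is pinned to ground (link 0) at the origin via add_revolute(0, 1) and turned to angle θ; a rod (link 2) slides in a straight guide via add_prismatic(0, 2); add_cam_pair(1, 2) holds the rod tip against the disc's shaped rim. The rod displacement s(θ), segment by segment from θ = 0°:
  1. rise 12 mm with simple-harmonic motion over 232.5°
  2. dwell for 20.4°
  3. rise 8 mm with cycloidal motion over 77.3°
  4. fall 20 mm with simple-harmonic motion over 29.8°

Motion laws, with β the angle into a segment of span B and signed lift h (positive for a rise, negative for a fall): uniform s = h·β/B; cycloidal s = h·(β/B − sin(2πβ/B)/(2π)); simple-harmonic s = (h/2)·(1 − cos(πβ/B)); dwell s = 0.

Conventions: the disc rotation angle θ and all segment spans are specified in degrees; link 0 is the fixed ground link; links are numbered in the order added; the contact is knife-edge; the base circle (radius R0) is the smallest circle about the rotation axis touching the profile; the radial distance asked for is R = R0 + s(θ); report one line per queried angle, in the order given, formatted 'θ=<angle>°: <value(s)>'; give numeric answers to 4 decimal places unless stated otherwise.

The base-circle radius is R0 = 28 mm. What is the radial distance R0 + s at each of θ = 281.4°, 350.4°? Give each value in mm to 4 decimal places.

segment 1 (0° to 232.5°, simple-harmonic, h = 12) is passed completely: s = 0.0000 + (12) = 12.0000
segment 2 (232.5° to 252.9°, dwell): s unchanged at 12.0000
θ = 281.4° falls in segment 3 (252.9° to 330.2°, cycloidal, h = 8): β = 281.4 − 252.9 = 28.5°, B = 77.3°; Δs = 8·(0.3687 − sin(2π·0.3687)/(2π)) = 2.0143; s = 12.0000 + 2.0143 = 14.0143
segment 3 (252.9° to 330.2°, cycloidal, h = 8) is passed completely: s = 12.0000 + (8) = 20.0000
θ = 350.4° falls in segment 4 (330.2° to 360°, simple-harmonic, h = -20): β = 350.4 − 330.2 = 20.2°, B = 29.8°; Δs = -20/2·(1 − cos(π·0.6779)) = -15.3012; s = 20.0000 − 15.3012 = 4.6988
θ=281.4°: R = R0 + s = 28 + 14.0143 = 42.0143
θ=350.4°: R = R0 + s = 28 + 4.6988 = 32.6988

θ=281.4°: 42.0143
θ=350.4°: 32.6988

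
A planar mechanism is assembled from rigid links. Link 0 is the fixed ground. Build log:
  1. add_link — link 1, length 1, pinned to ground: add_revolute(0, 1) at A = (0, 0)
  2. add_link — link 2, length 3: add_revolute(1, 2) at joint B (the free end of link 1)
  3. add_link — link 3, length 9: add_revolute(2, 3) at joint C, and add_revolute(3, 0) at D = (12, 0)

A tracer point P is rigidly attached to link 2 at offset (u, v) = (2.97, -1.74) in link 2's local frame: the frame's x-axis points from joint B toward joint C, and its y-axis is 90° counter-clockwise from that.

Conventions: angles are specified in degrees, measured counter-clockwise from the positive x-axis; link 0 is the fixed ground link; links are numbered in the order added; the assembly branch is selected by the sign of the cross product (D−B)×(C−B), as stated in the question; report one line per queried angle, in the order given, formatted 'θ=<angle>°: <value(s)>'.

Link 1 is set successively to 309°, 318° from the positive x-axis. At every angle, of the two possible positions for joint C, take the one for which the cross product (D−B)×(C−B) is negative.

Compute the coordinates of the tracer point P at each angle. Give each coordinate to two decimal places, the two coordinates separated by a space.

A=(0,0), D=(12.00,0)
θ=309°: B = A + 1.00·(cos309°, sin309°) = (0.6293, -0.7771)
θ=309°: |BD| = 11.3972
θ=309°: circle(B,3.00) ∩ circle(D,9.00): a=2.5399, h=1.5965
θ=309°:   candidates: C₊=(3.0545,0.9888) cross=18.195; C₋=(3.2722,-2.1967) cross=-18.195
θ=309°:   branch - wants cross < 0 → take C=(3.2722,-2.1967) (cross=-18.195)
θ=309°: ex = (C−B)/|BC| = (0.8810,-0.4732); ey = (0.4732,0.8810)
θ=309°: P = B + 2.97·ex + -1.74·ey = (2.4224,-3.7154)
θ=318°: B = A + 1.00·(cos318°, sin318°) = (0.7431, -0.6691)
θ=318°: |BD| = 11.2767
θ=318°: circle(B,3.00) ∩ circle(D,9.00): a=2.4459, h=1.7371
θ=318°:   candidates: C₊=(3.0817,1.2100) cross=19.588; C₋=(3.2879,-2.2580) cross=-19.588
θ=318°:   branch - wants cross < 0 → take C=(3.2879,-2.2580) (cross=-19.588)
θ=318°: ex = (C−B)/|BC| = (0.8482,-0.5296); ey = (0.5296,0.8482)
θ=318°: P = B + 2.97·ex + -1.74·ey = (2.3409,-3.7180)

θ=309°: 2.42 -3.72
θ=318°: 2.34 -3.72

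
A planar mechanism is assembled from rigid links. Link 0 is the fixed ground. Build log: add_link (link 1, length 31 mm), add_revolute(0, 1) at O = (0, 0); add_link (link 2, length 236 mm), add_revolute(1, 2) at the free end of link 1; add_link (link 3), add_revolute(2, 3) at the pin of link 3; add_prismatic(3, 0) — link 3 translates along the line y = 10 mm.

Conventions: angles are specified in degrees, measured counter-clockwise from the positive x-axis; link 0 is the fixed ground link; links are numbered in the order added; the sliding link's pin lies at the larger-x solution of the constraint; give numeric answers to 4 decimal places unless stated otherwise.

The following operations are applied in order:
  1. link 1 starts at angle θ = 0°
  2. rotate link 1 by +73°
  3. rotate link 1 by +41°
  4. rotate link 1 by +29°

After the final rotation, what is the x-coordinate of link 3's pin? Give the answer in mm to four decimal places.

geometry: r = 31 mm, L = 236 mm, e = 10 mm; θ starts at 0°
rotate link 1 by +73°: θ ← 0° +73° = 73°
rotate link 1 by +41°: θ ← 73° +41° = 114°
rotate link 1 by +29°: θ ← 114° +29° = 143°
crank pin P = (r cos θ, r sin θ) = (-24.757701, 18.656266)
h = r sin θ − e = 18.656266 − 10 = 8.656266
x = r cos θ + √(L² − h²) = -24.757701 + 235.841195 = 211.083494

211.0835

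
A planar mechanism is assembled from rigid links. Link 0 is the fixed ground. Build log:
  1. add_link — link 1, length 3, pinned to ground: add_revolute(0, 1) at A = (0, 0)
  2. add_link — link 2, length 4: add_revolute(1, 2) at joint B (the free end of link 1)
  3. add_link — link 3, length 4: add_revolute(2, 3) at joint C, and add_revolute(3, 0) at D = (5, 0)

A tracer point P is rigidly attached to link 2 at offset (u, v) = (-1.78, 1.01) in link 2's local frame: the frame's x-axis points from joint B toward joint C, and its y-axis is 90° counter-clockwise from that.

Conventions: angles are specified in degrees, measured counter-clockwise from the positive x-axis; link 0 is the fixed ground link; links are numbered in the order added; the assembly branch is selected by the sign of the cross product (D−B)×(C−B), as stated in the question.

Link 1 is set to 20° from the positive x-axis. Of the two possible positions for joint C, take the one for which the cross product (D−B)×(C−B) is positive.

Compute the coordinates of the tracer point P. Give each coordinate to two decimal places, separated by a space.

A=(0,0), D=(5.00,0)
B = A + 3.00·(cos20°, sin20°) = (2.8191, 1.0261)
|BD| = 2.4102
circle(B,4.00) ∩ circle(D,4.00): a=1.2051, h=3.8141
  candidates: C₊=(5.5333,3.9643) cross=9.193; C₋=(2.2858,-2.9382) cross=-9.193
  branch + wants cross > 0 → take C=(5.5333,3.9643) (cross=9.193)
ex = (C−B)/|BC| = (0.6785,0.7346); ey = (-0.7346,0.6785)
P = B + -1.78·ex + 1.01·ey = (0.8694,0.4039)

0.87 0.40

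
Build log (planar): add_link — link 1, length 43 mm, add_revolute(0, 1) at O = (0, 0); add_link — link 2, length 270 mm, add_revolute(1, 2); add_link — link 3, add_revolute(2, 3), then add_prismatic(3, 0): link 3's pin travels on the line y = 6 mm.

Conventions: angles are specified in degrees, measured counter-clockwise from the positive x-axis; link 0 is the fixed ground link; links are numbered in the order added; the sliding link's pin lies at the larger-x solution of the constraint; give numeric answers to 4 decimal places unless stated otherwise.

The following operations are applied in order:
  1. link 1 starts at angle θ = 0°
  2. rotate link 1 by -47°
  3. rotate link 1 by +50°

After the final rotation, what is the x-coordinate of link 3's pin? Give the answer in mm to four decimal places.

geometry: r = 43 mm, L = 270 mm, e = 6 mm; θ starts at 0°
rotate link 1 by -47°: θ ← 0° -47° = -47°
rotate link 1 by +50°: θ ← -47° +50° = 3°
crank pin P = (r cos θ, r sin θ) = (42.941070, 2.250446)
h = r sin θ − e = 2.250446 − 6 = -3.749554
x = r cos θ + √(L² − h²) = 42.941070 + 269.973963 = 312.915033

312.9150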